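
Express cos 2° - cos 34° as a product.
cos 2° - cos 34° = -2 sin(18°) sin(-16°)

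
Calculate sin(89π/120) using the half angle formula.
sin(89π/120) = √((1 - cos 89π/60)/2) = 0.7254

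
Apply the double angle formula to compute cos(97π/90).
cos(97π/90) = 1 - 2sin²97π/180 = -0.9703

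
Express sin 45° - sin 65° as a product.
sin 45° - sin 65° = 2 cos(55°) sin(-10°)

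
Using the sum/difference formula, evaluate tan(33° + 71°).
tan(33° + 71°) = (tan 33° + tan 71°)/(1 - tan 33° tan 71°) = -4.011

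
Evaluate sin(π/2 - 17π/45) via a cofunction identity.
sin(π/2 - 17π/45) = cos(17π/45) = 0.3746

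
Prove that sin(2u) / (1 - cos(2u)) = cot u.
LHS = 2 sin u cos u / (2sin²u) = cos u/sin u = cot u = RHS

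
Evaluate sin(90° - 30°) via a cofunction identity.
sin(90° - 30°) = cos(30°) = √3/2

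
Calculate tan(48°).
tan(48°) = 1.111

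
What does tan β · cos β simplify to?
tan β · cos β = sin β (using Quotient identity)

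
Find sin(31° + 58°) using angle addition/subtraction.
sin(31° + 58°) = sin 31° cos 58° + cos 31° sin 58° = 0.9998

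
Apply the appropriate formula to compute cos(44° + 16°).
cos(44° + 16°) = cos 44° cos 16° - sin 44° sin 16° = 1/2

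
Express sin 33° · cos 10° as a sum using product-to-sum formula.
sin 33° cos 10° = (1/2)[sin(33°+10°) + sin(33°-10°)]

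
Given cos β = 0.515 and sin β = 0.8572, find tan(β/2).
tan(β/2) = sin β / (1 + cos β) = 0.5658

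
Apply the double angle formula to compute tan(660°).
tan(660°) = 2 tan 330° / (1 - tan²330°) = -√3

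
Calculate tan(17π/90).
tan(17π/90) = 0.6745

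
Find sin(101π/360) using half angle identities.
sin(101π/360) = √((1 - cos 101π/180)/2) = 0.7716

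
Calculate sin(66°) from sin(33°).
sin(66°) = 2 sin 33° cos 33° = 0.9135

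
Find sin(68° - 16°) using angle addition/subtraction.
sin(68° - 16°) = sin 68° cos 16° - cos 68° sin 16° = 0.788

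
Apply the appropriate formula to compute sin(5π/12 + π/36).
sin(5π/12 + π/36) = sin 5π/12 cos π/36 + cos 5π/12 sin π/36 = 0.9848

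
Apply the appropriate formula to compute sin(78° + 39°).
sin(78° + 39°) = sin 78° cos 39° + cos 78° sin 39° = 0.891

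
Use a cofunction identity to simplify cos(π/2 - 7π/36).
cos(π/2 - 7π/36) = sin(7π/36)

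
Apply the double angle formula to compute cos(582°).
cos(582°) = cos²291° - sin²291° = -0.7431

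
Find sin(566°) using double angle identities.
sin(566°) = 2 sin 283° cos 283° = -0.4384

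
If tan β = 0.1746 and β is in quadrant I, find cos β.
cos β = 0.9851 (using tan²β + 1 = sec²β)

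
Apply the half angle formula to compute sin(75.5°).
sin(75.5°) = √((1 - cos 151°)/2) = 0.9681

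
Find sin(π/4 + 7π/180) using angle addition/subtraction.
sin(π/4 + 7π/180) = sin π/4 cos 7π/180 + cos π/4 sin 7π/180 = 0.788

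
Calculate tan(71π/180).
tan(71π/180) = 2.904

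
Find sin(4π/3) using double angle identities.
sin(4π/3) = 2 sin 2π/3 cos 2π/3 = -√3/2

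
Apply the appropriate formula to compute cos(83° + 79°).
cos(83° + 79°) = cos 83° cos 79° - sin 83° sin 79° = -0.9511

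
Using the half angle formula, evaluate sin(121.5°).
sin(121.5°) = √((1 - cos 243°)/2) = 0.8526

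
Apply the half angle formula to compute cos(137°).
cos(137°) = -√((1 + cos 274°)/2) = -0.7314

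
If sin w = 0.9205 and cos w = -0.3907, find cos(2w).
cos(2w) = cos²w - sin²w = -0.6947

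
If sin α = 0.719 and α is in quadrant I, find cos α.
cos α = 0.695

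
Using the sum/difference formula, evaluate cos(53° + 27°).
cos(53° + 27°) = cos 53° cos 27° - sin 53° sin 27° = 0.1736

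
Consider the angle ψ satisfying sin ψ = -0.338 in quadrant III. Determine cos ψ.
cos ψ = ±√(1 - sin²ψ) = -0.9411 (negative in QIII)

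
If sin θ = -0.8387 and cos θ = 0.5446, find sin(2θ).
sin(2θ) = 2 sin θ cos θ = -0.9135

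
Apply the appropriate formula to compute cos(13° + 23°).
cos(13° + 23°) = cos 13° cos 23° - sin 13° sin 23° = 0.809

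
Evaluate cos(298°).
cos(298°) = 0.4695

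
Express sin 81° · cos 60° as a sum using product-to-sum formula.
sin 81° cos 60° = (1/2)[sin(81°+60°) + sin(81°-60°)]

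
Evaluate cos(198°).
cos(198°) = -0.9511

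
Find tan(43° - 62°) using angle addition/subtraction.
tan(43° - 62°) = (tan 43° - tan 62°)/(1 + tan 43° tan 62°) = -0.3443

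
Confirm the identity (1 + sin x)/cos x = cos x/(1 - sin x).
LHS = (1 + sin x)(1 - sin x) / (cos x(1 - sin x)) = (1 - sin²x) / (cos x(1 - sin x)) = cos²x / (cos x(1 - sin x)) = cos x/(1 - sin x) = RHS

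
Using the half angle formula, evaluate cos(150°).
cos(150°) = -√((1 + cos 300°)/2) = -√3/2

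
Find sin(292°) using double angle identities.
sin(292°) = 2 sin 146° cos 146° = -0.9272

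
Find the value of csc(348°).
csc(348°) = -4.81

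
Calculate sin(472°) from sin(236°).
sin(472°) = 2 sin 236° cos 236° = 0.9272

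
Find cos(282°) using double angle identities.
cos(282°) = cos²141° - sin²141° = 0.2079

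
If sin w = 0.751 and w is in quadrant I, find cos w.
cos w = 0.6603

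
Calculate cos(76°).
cos(76°) = 0.2419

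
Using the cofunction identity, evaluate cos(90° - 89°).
cos(90° - 89°) = sin(89°) = 0.9998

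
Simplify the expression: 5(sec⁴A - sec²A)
5(sec⁴A - sec²A) = 5(tan⁴A + tan²A) (using Pythagorean)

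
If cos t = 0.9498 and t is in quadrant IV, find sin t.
sin t = -0.3129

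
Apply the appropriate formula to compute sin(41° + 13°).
sin(41° + 13°) = sin 41° cos 13° + cos 41° sin 13° = 0.809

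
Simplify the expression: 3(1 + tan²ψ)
3(1 + tan²ψ) = 3(sec²ψ) (using Pythagorean identity)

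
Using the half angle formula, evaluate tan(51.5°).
tan(51.5°) = sin 103° / (1 + cos 103°) = 1.257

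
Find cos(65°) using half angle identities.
cos(65°) = √((1 + cos 130°)/2) = 0.4226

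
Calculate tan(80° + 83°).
tan(80° + 83°) = (tan 80° + tan 83°)/(1 - tan 80° tan 83°) = -0.3057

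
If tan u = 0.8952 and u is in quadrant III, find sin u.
sin u = -0.667 (using tan²u + 1 = sec²u)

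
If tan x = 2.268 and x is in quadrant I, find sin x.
sin x = 0.915 (using tan²x + 1 = sec²x)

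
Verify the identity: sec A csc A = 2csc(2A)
RHS = 2/sin(2A) = 2/(2 sin A cos A) = 1/(sin A cos A) = (1/cos A)(1/sin A) = sec A csc A = LHS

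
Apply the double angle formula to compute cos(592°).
cos(592°) = cos²296° - sin²296° = -0.6157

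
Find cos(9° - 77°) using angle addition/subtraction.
cos(9° - 77°) = cos 9° cos 77° + sin 9° sin 77° = 0.3746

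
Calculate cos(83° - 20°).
cos(83° - 20°) = cos 83° cos 20° + sin 83° sin 20° = 0.454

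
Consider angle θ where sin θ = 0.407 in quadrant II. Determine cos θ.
cos θ = ±√(1 - sin²θ) = -0.9134 (negative in QII)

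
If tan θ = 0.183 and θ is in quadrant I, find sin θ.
sin θ = 0.18 (using tan²θ + 1 = sec²θ)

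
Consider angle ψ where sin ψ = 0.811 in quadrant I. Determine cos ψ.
cos ψ = √(1 - sin²ψ) = 0.585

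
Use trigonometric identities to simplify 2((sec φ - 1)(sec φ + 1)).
2((sec φ - 1)(sec φ + 1)) = 2(tan²φ) (using Diff. of squares)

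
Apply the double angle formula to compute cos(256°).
cos(256°) = cos²128° - sin²128° = -0.2419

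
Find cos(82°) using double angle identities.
cos(82°) = cos²41° - sin²41° = 0.1392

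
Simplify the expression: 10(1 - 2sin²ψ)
10(1 - 2sin²ψ) = 10(cos(2ψ)) (using Double angle)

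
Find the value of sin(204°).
sin(204°) = -0.4067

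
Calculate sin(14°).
sin(14°) = 0.2419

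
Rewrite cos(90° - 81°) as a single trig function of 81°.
cos(90° - 81°) = sin(81°)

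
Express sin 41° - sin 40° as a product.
sin 41° - sin 40° = 2 cos(40.5°) sin(0.5°)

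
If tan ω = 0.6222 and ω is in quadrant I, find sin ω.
sin ω = 0.5283 (using tan²ω + 1 = sec²ω)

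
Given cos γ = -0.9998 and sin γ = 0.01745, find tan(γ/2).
tan(γ/2) = sin γ / (1 + cos γ) = 87.25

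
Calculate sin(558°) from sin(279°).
sin(558°) = 2 sin 279° cos 279° = -0.309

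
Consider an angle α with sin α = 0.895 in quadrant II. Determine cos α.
cos α = ±√(1 - sin²α) = -0.4461 (negative in QII)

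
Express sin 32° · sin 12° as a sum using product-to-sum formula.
sin 32° sin 12° = (1/2)[cos(32°-12°) - cos(32°+12°)]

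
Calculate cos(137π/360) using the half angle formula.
cos(137π/360) = √((1 + cos 137π/180)/2) = 0.3665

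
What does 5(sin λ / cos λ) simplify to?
5(sin λ / cos λ) = 5(tan λ) (using Quotient identity)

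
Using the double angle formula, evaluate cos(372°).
cos(372°) = 2cos²186° - 1 = 0.9781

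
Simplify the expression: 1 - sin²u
1 - sin²u = cos²u (using Pythagorean identity)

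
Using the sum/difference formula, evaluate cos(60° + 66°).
cos(60° + 66°) = cos 60° cos 66° - sin 60° sin 66° = -0.5878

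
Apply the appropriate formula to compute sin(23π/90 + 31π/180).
sin(23π/90 + 31π/180) = sin 23π/90 cos 31π/180 + cos 23π/90 sin 31π/180 = 0.9744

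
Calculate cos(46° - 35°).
cos(46° - 35°) = cos 46° cos 35° + sin 46° sin 35° = 0.9816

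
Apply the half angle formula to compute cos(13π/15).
cos(13π/15) = -√((1 + cos 26π/15)/2) = -0.9135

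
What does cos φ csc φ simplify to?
cos φ csc φ = cot φ (using Reciprocal + quotient)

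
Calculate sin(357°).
sin(357°) = -0.05234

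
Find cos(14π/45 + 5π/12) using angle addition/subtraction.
cos(14π/45 + 5π/12) = cos 14π/45 cos 5π/12 - sin 14π/45 sin 5π/12 = -0.6561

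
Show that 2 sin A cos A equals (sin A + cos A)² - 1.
RHS = sin²A + 2 sin A cos A + cos²A - 1 = (sin²A + cos²A) + 2 sin A cos A - 1 = 1 + 2 sin A cos A - 1 = 2 sin A cos A = LHS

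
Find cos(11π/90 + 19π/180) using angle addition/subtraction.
cos(11π/90 + 19π/180) = cos 11π/90 cos 19π/180 - sin 11π/90 sin 19π/180 = 0.7547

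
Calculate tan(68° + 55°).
tan(68° + 55°) = (tan 68° + tan 55°)/(1 - tan 68° tan 55°) = -1.54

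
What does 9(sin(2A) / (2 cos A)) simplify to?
9(sin(2A) / (2 cos A)) = 9(sin A) (using Double angle)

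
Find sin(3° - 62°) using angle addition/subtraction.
sin(3° - 62°) = sin 3° cos 62° - cos 3° sin 62° = -0.8572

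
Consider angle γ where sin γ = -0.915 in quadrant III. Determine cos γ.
cos γ = ±√(1 - sin²γ) = -0.4035 (negative in QIII)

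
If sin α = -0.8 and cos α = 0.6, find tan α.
tan α = sin α / cos α = -1.333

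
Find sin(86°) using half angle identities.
sin(86°) = √((1 - cos 172°)/2) = 0.9976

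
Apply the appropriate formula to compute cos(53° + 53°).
cos(53° + 53°) = cos 53° cos 53° - sin 53° sin 53° = -0.2756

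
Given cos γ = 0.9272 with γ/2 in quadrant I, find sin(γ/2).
sin(γ/2) = ±√((1 - cos γ)/2); positive since γ/2 ∈ QI, so sin(γ/2) = 0.1908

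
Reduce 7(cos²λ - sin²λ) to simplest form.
7(cos²λ - sin²λ) = 7(cos(2λ)) (using Double angle)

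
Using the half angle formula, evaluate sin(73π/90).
sin(73π/90) = √((1 - cos 73π/45)/2) = 0.5592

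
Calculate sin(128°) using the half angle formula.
sin(128°) = √((1 - cos 256°)/2) = 0.788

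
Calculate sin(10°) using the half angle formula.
sin(10°) = √((1 - cos 20°)/2) = 0.1736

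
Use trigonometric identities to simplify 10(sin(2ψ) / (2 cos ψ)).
10(sin(2ψ) / (2 cos ψ)) = 10(sin ψ) (using Double angle)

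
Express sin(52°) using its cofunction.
sin(52°) = cos(90° - 52°) = cos(38°)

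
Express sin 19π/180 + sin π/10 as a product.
sin 19π/180 + sin π/10 = 2 sin(37π/360) cos(π/360)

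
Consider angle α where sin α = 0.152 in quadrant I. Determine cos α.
cos α = √(1 - sin²α) = 0.9884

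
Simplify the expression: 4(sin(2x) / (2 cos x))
4(sin(2x) / (2 cos x)) = 4(sin x) (using Double angle)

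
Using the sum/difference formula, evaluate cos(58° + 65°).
cos(58° + 65°) = cos 58° cos 65° - sin 58° sin 65° = -0.5446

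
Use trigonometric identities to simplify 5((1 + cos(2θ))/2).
5((1 + cos(2θ))/2) = 5(cos²θ) (using Power reduction)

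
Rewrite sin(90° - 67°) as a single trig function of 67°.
sin(90° - 67°) = cos(67°)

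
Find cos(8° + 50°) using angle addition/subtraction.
cos(8° + 50°) = cos 8° cos 50° - sin 8° sin 50° = 0.5299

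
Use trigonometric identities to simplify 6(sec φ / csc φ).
6(sec φ / csc φ) = 6(tan φ) (using Reciprocal identities)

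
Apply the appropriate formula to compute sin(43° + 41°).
sin(43° + 41°) = sin 43° cos 41° + cos 43° sin 41° = 0.9945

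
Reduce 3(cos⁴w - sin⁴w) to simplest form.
3(cos⁴w - sin⁴w) = 3(cos(2w)) (using Factoring + double angle)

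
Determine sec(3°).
sec(3°) = 1.001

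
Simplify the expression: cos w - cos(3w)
cos w - cos(3w) = 2 sin(2w) sin w (using Sum-to-product)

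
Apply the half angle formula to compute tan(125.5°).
tan(125.5°) = sin 251° / (1 + cos 251°) = -1.402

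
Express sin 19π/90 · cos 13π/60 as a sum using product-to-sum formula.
sin 19π/90 cos 13π/60 = (1/2)[sin(19π/90+13π/60) + sin(19π/90-13π/60)]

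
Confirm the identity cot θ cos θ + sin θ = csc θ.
LHS = cos²θ/sin θ + sin θ = (cos²θ + sin²θ)/sin θ = 1/sin θ = csc θ = RHS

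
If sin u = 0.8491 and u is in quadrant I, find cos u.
cos u = 0.5282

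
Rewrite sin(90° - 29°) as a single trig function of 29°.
sin(90° - 29°) = cos(29°)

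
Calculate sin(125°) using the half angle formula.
sin(125°) = √((1 - cos 250°)/2) = 0.8192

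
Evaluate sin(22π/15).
sin(22π/15) = -0.9945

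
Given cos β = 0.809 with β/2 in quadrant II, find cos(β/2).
cos(β/2) = ±√((1 + cos β)/2); negative since β/2 ∈ QII, so cos(β/2) = -0.9511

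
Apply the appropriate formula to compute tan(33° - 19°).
tan(33° - 19°) = (tan 33° - tan 19°)/(1 + tan 33° tan 19°) = 0.2493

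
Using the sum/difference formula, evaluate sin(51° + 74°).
sin(51° + 74°) = sin 51° cos 74° + cos 51° sin 74° = 0.8192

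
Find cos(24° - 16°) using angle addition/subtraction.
cos(24° - 16°) = cos 24° cos 16° + sin 24° sin 16° = 0.9903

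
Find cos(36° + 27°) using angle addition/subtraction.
cos(36° + 27°) = cos 36° cos 27° - sin 36° sin 27° = 0.454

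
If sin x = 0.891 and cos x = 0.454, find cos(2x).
cos(2x) = cos²x - sin²x = -0.5878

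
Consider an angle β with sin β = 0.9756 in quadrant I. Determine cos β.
cos β = √(1 - sin²β) = 0.2196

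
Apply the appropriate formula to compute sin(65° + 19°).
sin(65° + 19°) = sin 65° cos 19° + cos 65° sin 19° = 0.9945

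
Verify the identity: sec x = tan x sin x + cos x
RHS = sin²x/cos x + cos x = (sin²x + cos²x)/cos x = 1/cos x = sec x = LHS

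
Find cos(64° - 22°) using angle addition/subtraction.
cos(64° - 22°) = cos 64° cos 22° + sin 64° sin 22° = 0.7431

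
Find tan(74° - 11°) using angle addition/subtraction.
tan(74° - 11°) = (tan 74° - tan 11°)/(1 + tan 74° tan 11°) = 1.963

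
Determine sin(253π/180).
sin(253π/180) = -0.9563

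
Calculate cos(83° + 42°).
cos(83° + 42°) = cos 83° cos 42° - sin 83° sin 42° = -0.5736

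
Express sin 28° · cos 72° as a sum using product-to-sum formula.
sin 28° cos 72° = (1/2)[sin(28°+72°) + sin(28°-72°)]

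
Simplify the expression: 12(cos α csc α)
12(cos α csc α) = 12(cot α) (using Reciprocal + quotient)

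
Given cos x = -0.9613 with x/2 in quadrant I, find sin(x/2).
sin(x/2) = ±√((1 - cos x)/2); positive since x/2 ∈ QI, so sin(x/2) = 0.9903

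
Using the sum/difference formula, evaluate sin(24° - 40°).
sin(24° - 40°) = sin 24° cos 40° - cos 24° sin 40° = -0.2756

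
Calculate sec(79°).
sec(79°) = 5.241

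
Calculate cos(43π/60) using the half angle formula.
cos(43π/60) = -√((1 + cos 43π/30)/2) = -0.6293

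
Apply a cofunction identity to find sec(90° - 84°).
sec(90° - 84°) = csc(84°) = 1.006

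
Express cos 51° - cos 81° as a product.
cos 51° - cos 81° = -2 sin(66°) sin(-15°)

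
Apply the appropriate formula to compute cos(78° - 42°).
cos(78° - 42°) = cos 78° cos 42° + sin 78° sin 42° = 0.809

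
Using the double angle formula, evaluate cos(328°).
cos(328°) = cos²164° - sin²164° = 0.848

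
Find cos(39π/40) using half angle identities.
cos(39π/40) = -√((1 + cos 39π/20)/2) = -0.9969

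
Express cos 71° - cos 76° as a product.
cos 71° - cos 76° = -2 sin(73.5°) sin(-2.5°)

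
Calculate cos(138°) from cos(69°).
cos(138°) = cos²69° - sin²69° = -0.7431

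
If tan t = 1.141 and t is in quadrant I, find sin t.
sin t = 0.752 (using tan²t + 1 = sec²t)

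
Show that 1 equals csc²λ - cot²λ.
RHS = 1/sin²λ - cos²λ/sin²λ = (1 - cos²λ)/sin²λ = sin²λ/sin²λ = 1 = LHS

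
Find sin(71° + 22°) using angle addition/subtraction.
sin(71° + 22°) = sin 71° cos 22° + cos 71° sin 22° = 0.9986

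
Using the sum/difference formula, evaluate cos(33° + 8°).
cos(33° + 8°) = cos 33° cos 8° - sin 33° sin 8° = 0.7547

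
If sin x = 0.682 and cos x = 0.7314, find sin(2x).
sin(2x) = 2 sin x cos x = 0.9976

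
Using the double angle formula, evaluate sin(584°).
sin(584°) = 2 sin 292° cos 292° = -0.6947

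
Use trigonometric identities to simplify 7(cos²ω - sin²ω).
7(cos²ω - sin²ω) = 7(cos(2ω)) (using Double angle)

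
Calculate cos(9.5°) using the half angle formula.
cos(9.5°) = √((1 + cos 19°)/2) = 0.9863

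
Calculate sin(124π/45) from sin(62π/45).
sin(124π/45) = 2 sin 62π/45 cos 62π/45 = 0.6947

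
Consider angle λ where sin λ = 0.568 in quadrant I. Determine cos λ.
cos λ = √(1 - sin²λ) = 0.823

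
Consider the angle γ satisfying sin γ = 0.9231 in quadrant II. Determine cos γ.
cos γ = ±√(1 - sin²γ) = -0.3846 (negative in QII)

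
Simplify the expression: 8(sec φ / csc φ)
8(sec φ / csc φ) = 8(tan φ) (using Reciprocal identities)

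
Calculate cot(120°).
cot(120°) = -√3/3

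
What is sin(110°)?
sin(110°) = 0.9397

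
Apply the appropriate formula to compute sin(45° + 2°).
sin(45° + 2°) = sin 45° cos 2° + cos 45° sin 2° = 0.7314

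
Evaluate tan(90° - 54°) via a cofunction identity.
tan(90° - 54°) = cot(54°) = 0.7265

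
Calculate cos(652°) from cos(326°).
cos(652°) = cos²326° - sin²326° = 0.3746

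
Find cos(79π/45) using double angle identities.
cos(79π/45) = 1 - 2sin²79π/90 = 0.7193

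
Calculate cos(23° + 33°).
cos(23° + 33°) = cos 23° cos 33° - sin 23° sin 33° = 0.5592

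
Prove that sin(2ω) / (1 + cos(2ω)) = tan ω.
LHS = 2 sin ω cos ω / (2cos²ω) = sin ω/cos ω = tan ω = RHS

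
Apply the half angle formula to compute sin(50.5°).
sin(50.5°) = √((1 - cos 101°)/2) = 0.7716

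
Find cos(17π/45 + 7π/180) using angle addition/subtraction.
cos(17π/45 + 7π/180) = cos 17π/45 cos 7π/180 - sin 17π/45 sin 7π/180 = (√6-√2)/4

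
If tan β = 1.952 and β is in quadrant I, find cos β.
cos β = 0.4559 (using tan²β + 1 = sec²β)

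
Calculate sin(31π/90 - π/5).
sin(31π/90 - π/5) = sin 31π/90 cos π/5 - cos 31π/90 sin π/5 = 0.4384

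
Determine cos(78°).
cos(78°) = 0.2079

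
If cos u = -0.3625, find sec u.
sec u = 1/cos u = -2.759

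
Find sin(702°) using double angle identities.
sin(702°) = 2 sin 351° cos 351° = -0.309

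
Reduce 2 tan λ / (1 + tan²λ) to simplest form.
2 tan λ / (1 + tan²λ) = sin(2λ) (using Double angle)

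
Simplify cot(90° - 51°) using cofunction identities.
cot(90° - 51°) = tan(51°)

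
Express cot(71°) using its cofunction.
cot(71°) = tan(90° - 71°) = tan(19°)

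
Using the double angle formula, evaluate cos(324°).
cos(324°) = cos²162° - sin²162° = 0.809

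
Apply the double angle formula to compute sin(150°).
sin(150°) = 2 sin 75° cos 75° = 1/2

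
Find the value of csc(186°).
csc(186°) = -9.567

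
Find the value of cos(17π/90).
cos(17π/90) = 0.829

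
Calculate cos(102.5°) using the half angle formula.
cos(102.5°) = -√((1 + cos 205°)/2) = -0.2164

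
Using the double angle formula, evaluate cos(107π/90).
cos(107π/90) = cos²107π/180 - sin²107π/180 = -0.829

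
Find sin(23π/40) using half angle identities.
sin(23π/40) = √((1 - cos 23π/20)/2) = 0.9724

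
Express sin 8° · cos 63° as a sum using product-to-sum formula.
sin 8° cos 63° = (1/2)[sin(8°+63°) + sin(8°-63°)]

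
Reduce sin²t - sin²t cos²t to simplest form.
sin²t - sin²t cos²t = sin⁴t (using Factoring)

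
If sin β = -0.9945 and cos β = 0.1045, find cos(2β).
cos(2β) = cos²β - sin²β = -0.9781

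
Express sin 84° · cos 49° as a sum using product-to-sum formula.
sin 84° cos 49° = (1/2)[sin(84°+49°) + sin(84°-49°)]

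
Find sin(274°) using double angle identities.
sin(274°) = 2 sin 137° cos 137° = -0.9976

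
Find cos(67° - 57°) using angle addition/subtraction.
cos(67° - 57°) = cos 67° cos 57° + sin 67° sin 57° = 0.9848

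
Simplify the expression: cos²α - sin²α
cos²α - sin²α = cos(2α) (using Double angle)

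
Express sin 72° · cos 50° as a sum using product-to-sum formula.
sin 72° cos 50° = (1/2)[sin(72°+50°) + sin(72°-50°)]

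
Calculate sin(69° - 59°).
sin(69° - 59°) = sin 69° cos 59° - cos 69° sin 59° = 0.1736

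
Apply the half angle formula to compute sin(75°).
sin(75°) = √((1 - cos 150°)/2) = (√6+√2)/4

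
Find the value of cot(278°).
cot(278°) = -0.1405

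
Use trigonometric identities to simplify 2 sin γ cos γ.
2 sin γ cos γ = sin(2γ) (using Double angle)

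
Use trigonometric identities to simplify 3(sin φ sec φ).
3(sin φ sec φ) = 3(tan φ) (using Reciprocal + quotient)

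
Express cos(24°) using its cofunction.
cos(24°) = sin(90° - 24°) = sin(66°)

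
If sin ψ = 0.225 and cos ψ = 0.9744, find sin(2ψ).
sin(2ψ) = 2 sin ψ cos ψ = 0.4385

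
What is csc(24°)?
csc(24°) = 2.459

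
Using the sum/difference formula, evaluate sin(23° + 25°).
sin(23° + 25°) = sin 23° cos 25° + cos 23° sin 25° = 0.7431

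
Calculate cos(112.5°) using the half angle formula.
cos(112.5°) = -√((1 + cos 225°)/2) = -0.3827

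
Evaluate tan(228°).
tan(228°) = 1.111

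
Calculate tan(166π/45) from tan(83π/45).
tan(166π/45) = 2 tan 83π/45 / (1 - tan²83π/45) = -1.483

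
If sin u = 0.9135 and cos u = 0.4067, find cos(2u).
cos(2u) = cos²u - sin²u = -0.6691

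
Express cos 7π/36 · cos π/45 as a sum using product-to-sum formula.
cos 7π/36 cos π/45 = (1/2)[cos(7π/36-π/45) + cos(7π/36+π/45)]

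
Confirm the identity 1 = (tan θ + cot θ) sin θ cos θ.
RHS = (sin θ/cos θ + cos θ/sin θ) sin θ cos θ = ((sin²θ + cos²θ)/(sin θ cos θ)) · sin θ cos θ = sin²θ + cos²θ = 1 = LHS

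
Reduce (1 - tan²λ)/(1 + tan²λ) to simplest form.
(1 - tan²λ)/(1 + tan²λ) = cos(2λ) (using Double angle)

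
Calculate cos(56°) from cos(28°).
cos(56°) = cos²28° - sin²28° = 0.5592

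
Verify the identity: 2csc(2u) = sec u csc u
LHS = 2/sin(2u) = 2/(2 sin u cos u) = 1/(sin u cos u) = (1/cos u)(1/sin u) = sec u csc u = RHS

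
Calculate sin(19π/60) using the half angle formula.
sin(19π/60) = √((1 - cos 19π/30)/2) = 0.8387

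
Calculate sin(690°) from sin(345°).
sin(690°) = 2 sin 345° cos 345° = -1/2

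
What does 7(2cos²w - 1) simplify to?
7(2cos²w - 1) = 7(cos(2w)) (using Double angle)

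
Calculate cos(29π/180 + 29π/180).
cos(29π/180 + 29π/180) = cos 29π/180 cos 29π/180 - sin 29π/180 sin 29π/180 = 0.5299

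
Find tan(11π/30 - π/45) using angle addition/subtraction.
tan(11π/30 - π/45) = (tan 11π/30 - tan π/45)/(1 + tan 11π/30 tan π/45) = 1.881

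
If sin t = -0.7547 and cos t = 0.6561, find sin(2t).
sin(2t) = 2 sin t cos t = -0.9903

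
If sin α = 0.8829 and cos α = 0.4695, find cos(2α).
cos(2α) = cos²α - sin²α = -0.5591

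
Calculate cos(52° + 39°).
cos(52° + 39°) = cos 52° cos 39° - sin 52° sin 39° = -0.01745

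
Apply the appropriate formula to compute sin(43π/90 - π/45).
sin(43π/90 - π/45) = sin 43π/90 cos π/45 - cos 43π/90 sin π/45 = 0.9903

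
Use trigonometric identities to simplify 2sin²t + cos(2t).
2sin²t + cos(2t) = 1 (using Double angle)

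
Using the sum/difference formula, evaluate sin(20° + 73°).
sin(20° + 73°) = sin 20° cos 73° + cos 20° sin 73° = 0.9986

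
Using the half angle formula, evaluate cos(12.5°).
cos(12.5°) = √((1 + cos 25°)/2) = 0.9763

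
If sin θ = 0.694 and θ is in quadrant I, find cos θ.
cos θ = 0.72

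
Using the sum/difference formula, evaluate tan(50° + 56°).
tan(50° + 56°) = (tan 50° + tan 56°)/(1 - tan 50° tan 56°) = -3.487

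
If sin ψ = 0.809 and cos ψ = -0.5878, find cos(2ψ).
cos(2ψ) = cos²ψ - sin²ψ = -0.309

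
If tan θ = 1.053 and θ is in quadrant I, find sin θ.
sin θ = 0.7251 (using tan²θ + 1 = sec²θ)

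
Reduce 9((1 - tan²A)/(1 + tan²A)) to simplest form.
9((1 - tan²A)/(1 + tan²A)) = 9(cos(2A)) (using Double angle)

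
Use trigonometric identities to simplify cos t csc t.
cos t csc t = cot t (using Reciprocal + quotient)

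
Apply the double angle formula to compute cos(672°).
cos(672°) = cos²336° - sin²336° = 0.6691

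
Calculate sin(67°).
sin(67°) = 0.9205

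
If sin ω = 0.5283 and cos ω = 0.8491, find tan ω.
tan ω = sin ω / cos ω = 0.6222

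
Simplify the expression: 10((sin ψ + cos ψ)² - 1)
10((sin ψ + cos ψ)² - 1) = 10(sin(2ψ)) (using Pythagorean + double angle)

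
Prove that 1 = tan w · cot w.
RHS = (sin w/cos w) · (cos w/sin w) = 1 = LHS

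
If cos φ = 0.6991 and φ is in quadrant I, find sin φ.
sin φ = 0.715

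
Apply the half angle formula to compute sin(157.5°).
sin(157.5°) = √((1 - cos 315°)/2) = √(2-√2)/2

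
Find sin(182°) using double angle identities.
sin(182°) = 2 sin 91° cos 91° = -0.0349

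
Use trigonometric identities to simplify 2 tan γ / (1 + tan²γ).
2 tan γ / (1 + tan²γ) = sin(2γ) (using Double angle)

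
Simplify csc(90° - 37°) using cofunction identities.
csc(90° - 37°) = sec(37°)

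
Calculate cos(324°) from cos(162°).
cos(324°) = 2cos²162° - 1 = 0.809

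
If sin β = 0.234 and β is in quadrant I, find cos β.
cos β = 0.9722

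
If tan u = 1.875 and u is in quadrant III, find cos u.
cos u = -0.4706 (using tan²u + 1 = sec²u)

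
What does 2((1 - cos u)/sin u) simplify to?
2((1 - cos u)/sin u) = 2(tan(u/2)) (using Half angle)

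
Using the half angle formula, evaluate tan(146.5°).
tan(146.5°) = sin 293° / (1 + cos 293°) = -0.6619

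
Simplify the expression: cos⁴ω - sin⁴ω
cos⁴ω - sin⁴ω = cos(2ω) (using Factoring + double angle)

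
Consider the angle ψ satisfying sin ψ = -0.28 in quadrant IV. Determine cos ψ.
cos ψ = √(1 - sin²ψ) = 0.96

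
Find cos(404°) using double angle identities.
cos(404°) = cos²202° - sin²202° = 0.7193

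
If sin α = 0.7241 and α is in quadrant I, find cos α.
cos α = 0.6897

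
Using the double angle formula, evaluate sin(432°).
sin(432°) = 2 sin 216° cos 216° = 0.9511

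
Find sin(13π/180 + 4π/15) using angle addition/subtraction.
sin(13π/180 + 4π/15) = sin 13π/180 cos 4π/15 + cos 13π/180 sin 4π/15 = 0.8746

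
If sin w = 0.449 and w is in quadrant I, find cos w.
cos w = 0.8935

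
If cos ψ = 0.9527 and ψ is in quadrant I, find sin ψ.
sin ψ = 0.3039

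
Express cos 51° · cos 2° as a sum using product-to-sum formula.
cos 51° cos 2° = (1/2)[cos(51°-2°) + cos(51°+2°)]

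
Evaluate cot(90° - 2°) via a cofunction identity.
cot(90° - 2°) = tan(2°) = 0.03492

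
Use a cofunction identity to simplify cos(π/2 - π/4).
cos(π/2 - π/4) = sin(π/4)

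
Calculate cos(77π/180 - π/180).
cos(77π/180 - π/180) = cos 77π/180 cos π/180 + sin 77π/180 sin π/180 = 0.2419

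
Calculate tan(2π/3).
tan(2π/3) = -√3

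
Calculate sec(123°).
sec(123°) = -1.836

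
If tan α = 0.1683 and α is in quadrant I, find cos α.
cos α = 0.9861 (using tan²α + 1 = sec²α)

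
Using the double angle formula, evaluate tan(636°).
tan(636°) = 2 tan 318° / (1 - tan²318°) = -9.514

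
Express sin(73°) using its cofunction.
sin(73°) = cos(90° - 73°) = cos(17°)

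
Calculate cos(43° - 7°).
cos(43° - 7°) = cos 43° cos 7° + sin 43° sin 7° = 0.809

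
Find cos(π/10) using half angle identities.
cos(π/10) = √((1 + cos π/5)/2) = 0.9511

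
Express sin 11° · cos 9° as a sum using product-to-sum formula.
sin 11° cos 9° = (1/2)[sin(11°+9°) + sin(11°-9°)]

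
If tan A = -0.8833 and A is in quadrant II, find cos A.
cos A = -0.7495 (using tan²A + 1 = sec²A)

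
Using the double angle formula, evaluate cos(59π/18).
cos(59π/18) = cos²59π/36 - sin²59π/36 = -0.6428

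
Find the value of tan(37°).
tan(37°) = 0.7536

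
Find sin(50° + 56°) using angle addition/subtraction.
sin(50° + 56°) = sin 50° cos 56° + cos 50° sin 56° = 0.9613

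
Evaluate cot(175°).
cot(175°) = -11.43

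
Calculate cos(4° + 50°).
cos(4° + 50°) = cos 4° cos 50° - sin 4° sin 50° = 0.5878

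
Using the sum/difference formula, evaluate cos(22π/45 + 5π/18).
cos(22π/45 + 5π/18) = cos 22π/45 cos 5π/18 - sin 22π/45 sin 5π/18 = -0.7431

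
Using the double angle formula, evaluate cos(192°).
cos(192°) = cos²96° - sin²96° = -0.9781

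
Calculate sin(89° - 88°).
sin(89° - 88°) = sin 89° cos 88° - cos 89° sin 88° = 0.01745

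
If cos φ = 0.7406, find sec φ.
sec φ = 1/cos φ = 1.35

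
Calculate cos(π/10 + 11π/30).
cos(π/10 + 11π/30) = cos π/10 cos 11π/30 - sin π/10 sin 11π/30 = 0.1045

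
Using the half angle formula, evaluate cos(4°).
cos(4°) = √((1 + cos 8°)/2) = 0.9976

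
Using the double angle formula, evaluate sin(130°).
sin(130°) = 2 sin 65° cos 65° = 0.766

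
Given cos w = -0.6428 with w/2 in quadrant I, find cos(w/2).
cos(w/2) = ±√((1 + cos w)/2); positive since w/2 ∈ QI, so cos(w/2) = 0.4226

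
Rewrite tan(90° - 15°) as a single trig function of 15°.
tan(90° - 15°) = cot(15°)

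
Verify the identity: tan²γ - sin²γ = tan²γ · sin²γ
LHS = sin²γ/cos²γ - sin²γ = sin²γ(1/cos²γ - 1) = sin²γ · (1 - cos²γ)/cos²γ = sin²γ · sin²γ/cos²γ = sin²γ · tan²γ = RHS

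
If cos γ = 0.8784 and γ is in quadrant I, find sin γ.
sin γ = 0.4779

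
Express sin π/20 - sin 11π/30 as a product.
sin π/20 - sin 11π/30 = 2 cos(5π/24) sin(-19π/120)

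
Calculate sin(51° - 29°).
sin(51° - 29°) = sin 51° cos 29° - cos 51° sin 29° = 0.3746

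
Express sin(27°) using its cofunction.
sin(27°) = cos(90° - 27°) = cos(63°)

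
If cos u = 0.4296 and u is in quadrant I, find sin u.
sin u = 0.903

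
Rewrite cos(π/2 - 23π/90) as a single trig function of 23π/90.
cos(π/2 - 23π/90) = sin(23π/90)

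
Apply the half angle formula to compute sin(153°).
sin(153°) = √((1 - cos 306°)/2) = 0.454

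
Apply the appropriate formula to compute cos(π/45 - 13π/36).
cos(π/45 - 13π/36) = cos π/45 cos 13π/36 + sin π/45 sin 13π/36 = 0.4848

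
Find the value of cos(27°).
cos(27°) = 0.891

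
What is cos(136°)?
cos(136°) = -0.7193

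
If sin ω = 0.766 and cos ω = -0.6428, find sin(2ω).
sin(2ω) = 2 sin ω cos ω = -0.9848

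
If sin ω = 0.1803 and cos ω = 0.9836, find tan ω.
tan ω = sin ω / cos ω = 0.1833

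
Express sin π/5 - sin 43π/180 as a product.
sin π/5 - sin 43π/180 = 2 cos(79π/360) sin(-7π/360)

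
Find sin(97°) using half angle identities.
sin(97°) = √((1 - cos 194°)/2) = 0.9925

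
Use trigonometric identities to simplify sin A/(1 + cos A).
sin A/(1 + cos A) = tan(A/2) (using Half angle)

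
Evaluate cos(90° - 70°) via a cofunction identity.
cos(90° - 70°) = sin(70°) = 0.9397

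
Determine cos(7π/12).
cos(7π/12) = -(√6-√2)/4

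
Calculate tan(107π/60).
tan(107π/60) = -0.8098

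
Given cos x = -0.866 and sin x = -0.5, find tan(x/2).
tan(x/2) = sin x / (1 + cos x) = -3.731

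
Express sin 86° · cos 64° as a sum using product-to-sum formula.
sin 86° cos 64° = (1/2)[sin(86°+64°) + sin(86°-64°)]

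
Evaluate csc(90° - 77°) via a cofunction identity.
csc(90° - 77°) = sec(77°) = 4.445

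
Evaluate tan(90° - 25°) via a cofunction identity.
tan(90° - 25°) = cot(25°) = 2.145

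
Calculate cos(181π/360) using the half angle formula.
cos(181π/360) = -√((1 + cos 181π/180)/2) = -0.008727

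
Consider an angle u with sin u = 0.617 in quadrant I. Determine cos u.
cos u = √(1 - sin²u) = 0.787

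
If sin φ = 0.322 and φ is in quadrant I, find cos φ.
cos φ = 0.9467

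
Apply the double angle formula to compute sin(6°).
sin(6°) = 2 sin 3° cos 3° = 0.1045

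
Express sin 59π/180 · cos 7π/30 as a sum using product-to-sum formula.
sin 59π/180 cos 7π/30 = (1/2)[sin(59π/180+7π/30) + sin(59π/180-7π/30)]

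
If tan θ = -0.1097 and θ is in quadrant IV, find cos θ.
cos θ = 0.994 (using tan²θ + 1 = sec²θ)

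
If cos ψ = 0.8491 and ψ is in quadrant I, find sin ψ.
sin ψ = 0.5282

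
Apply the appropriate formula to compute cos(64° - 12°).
cos(64° - 12°) = cos 64° cos 12° + sin 64° sin 12° = 0.6157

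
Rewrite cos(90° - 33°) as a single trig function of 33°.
cos(90° - 33°) = sin(33°)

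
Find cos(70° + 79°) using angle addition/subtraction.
cos(70° + 79°) = cos 70° cos 79° - sin 70° sin 79° = -0.8572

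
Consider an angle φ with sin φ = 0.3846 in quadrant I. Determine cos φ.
cos φ = √(1 - sin²φ) = 0.9231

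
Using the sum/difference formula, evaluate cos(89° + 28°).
cos(89° + 28°) = cos 89° cos 28° - sin 89° sin 28° = -0.454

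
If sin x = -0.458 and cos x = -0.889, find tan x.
tan x = sin x / cos x = 0.5152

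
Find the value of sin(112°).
sin(112°) = 0.9272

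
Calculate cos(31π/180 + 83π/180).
cos(31π/180 + 83π/180) = cos 31π/180 cos 83π/180 - sin 31π/180 sin 83π/180 = -0.4067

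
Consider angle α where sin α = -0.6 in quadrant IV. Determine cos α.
cos α = √(1 - sin²α) = 0.8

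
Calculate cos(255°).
cos(255°) = -(√6-√2)/4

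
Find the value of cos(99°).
cos(99°) = -0.1564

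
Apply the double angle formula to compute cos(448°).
cos(448°) = cos²224° - sin²224° = 0.0349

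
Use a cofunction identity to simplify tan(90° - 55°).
tan(90° - 55°) = cot(55°)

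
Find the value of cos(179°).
cos(179°) = -0.9998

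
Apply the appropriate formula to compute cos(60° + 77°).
cos(60° + 77°) = cos 60° cos 77° - sin 60° sin 77° = -0.7314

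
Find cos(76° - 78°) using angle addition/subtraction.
cos(76° - 78°) = cos 76° cos 78° + sin 76° sin 78° = 0.9994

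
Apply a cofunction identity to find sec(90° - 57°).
sec(90° - 57°) = csc(57°) = 1.192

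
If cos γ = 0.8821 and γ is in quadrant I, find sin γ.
sin γ = 0.4711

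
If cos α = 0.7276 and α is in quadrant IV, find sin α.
sin α = -0.686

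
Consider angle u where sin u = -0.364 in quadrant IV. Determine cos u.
cos u = √(1 - sin²u) = 0.9314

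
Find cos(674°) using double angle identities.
cos(674°) = cos²337° - sin²337° = 0.6947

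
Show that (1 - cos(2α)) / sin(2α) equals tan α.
LHS = 2sin²α / (2 sin α cos α) = sin α/cos α = tan α = RHS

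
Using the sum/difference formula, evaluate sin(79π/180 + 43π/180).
sin(79π/180 + 43π/180) = sin 79π/180 cos 43π/180 + cos 79π/180 sin 43π/180 = 0.848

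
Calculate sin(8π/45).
sin(8π/45) = 0.5299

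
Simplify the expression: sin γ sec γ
sin γ sec γ = tan γ (using Reciprocal + quotient)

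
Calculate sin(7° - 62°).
sin(7° - 62°) = sin 7° cos 62° - cos 7° sin 62° = -0.8192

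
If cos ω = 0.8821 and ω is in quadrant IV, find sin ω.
sin ω = -0.4711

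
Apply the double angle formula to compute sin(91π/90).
sin(91π/90) = 2 sin 91π/180 cos 91π/180 = -0.0349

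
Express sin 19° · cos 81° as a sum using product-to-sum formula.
sin 19° cos 81° = (1/2)[sin(19°+81°) + sin(19°-81°)]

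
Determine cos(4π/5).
cos(4π/5) = -0.809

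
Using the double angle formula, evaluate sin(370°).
sin(370°) = 2 sin 185° cos 185° = 0.1736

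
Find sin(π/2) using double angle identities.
sin(π/2) = 2 sin π/4 cos π/4 = 1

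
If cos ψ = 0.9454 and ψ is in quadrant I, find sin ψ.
sin ψ = 0.3259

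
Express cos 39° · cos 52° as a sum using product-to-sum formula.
cos 39° cos 52° = (1/2)[cos(39°-52°) + cos(39°+52°)]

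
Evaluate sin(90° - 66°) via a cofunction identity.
sin(90° - 66°) = cos(66°) = 0.4067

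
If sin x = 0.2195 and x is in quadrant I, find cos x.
cos x = 0.9756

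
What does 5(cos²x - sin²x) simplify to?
5(cos²x - sin²x) = 5(cos(2x)) (using Double angle)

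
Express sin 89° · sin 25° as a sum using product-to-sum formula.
sin 89° sin 25° = (1/2)[cos(89°-25°) - cos(89°+25°)]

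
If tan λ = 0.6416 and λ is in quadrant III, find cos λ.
cos λ = -0.8417 (using tan²λ + 1 = sec²λ)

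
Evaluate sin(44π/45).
sin(44π/45) = 0.06976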